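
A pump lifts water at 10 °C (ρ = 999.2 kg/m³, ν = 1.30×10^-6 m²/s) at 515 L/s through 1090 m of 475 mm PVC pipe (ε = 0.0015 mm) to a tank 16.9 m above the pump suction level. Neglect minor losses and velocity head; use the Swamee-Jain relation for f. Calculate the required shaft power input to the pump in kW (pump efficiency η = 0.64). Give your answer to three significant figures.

P_shaft ≈ 223 kW

V = 4Q/(πD²) = 2.906 m/s; Re = 1.06×10^6; ε/D = 3.16×10^-6; f = 0.01157
h_f = f(L/D)V²/2g = 11.43 m
Total head H = z + h_f = 16.9 + 11.43 = 28.33 m
P_hyd = ρgQH = 999.2·9.81·0.515·28.33 = 143.0 kW
P_shaft = P_hyd/η = 143.0/0.64 = 223.5 kW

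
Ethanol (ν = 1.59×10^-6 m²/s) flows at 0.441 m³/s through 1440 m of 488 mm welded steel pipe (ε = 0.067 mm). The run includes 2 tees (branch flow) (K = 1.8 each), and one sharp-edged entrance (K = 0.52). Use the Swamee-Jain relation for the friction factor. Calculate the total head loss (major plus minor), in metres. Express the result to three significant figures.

V = 4Q/(πD²) = 2.358 m/s; V²/2g = 0.2833 m
Re = 7.24×10^5, ε/D = 1.37×10^-4 → f = 0.01438 (Swamee-Jain)
Major: h_f = f(L/D)·V²/2g = 0.01438·2951·0.2833 = 12.02 m
Minor: ΣK = 4.12; h_m = ΣK·V²/2g = 1.167 m
Total H_L = 12.02 + 1.167 = 13.19 m

H_L ≈ 13.2 m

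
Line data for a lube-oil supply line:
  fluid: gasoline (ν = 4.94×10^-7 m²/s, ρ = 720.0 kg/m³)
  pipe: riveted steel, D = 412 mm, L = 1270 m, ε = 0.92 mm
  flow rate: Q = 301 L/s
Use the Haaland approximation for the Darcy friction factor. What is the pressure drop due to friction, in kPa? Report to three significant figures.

Δp ≈ 137 kPa

V = 4Q/(πD²) = 4·0.301/(π·0.412²) = 2.258 m/s
Re = VD/ν = 2.258·0.412/4.94×10^-7 = 1.88×10^6 → turbulent
ε/D = 0.92/412 = 0.00223
Haaland: f = 0.02425
h_f = f(L/D)V²/(2g) = 0.02425·(1270/0.412)·2.258²/(2·9.81) = 19.42 m
Δp = ρg·h_f = 720.0·9.81·19.42 = 137.2 kPa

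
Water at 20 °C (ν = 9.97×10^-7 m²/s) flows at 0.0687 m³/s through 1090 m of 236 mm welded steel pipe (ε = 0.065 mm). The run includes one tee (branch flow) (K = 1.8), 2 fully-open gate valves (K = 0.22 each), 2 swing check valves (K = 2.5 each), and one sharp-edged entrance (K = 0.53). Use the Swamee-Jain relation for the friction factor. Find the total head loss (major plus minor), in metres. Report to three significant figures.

H_L ≈ 10.6 m

V = 4Q/(πD²) = 1.571 m/s; V²/2g = 0.1257 m
Re = 3.72×10^5, ε/D = 2.75×10^-4 → f = 0.01656 (Swamee-Jain)
Major: h_f = f(L/D)·V²/2g = 0.01656·4619·0.1257 = 9.614 m
Minor: ΣK = 7.77; h_m = ΣK·V²/2g = 0.9768 m
Total H_L = 9.614 + 0.9768 = 10.59 m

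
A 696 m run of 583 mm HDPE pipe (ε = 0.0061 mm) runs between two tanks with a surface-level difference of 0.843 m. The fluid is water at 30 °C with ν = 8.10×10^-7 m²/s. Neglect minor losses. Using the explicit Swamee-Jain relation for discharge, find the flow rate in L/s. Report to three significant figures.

Swamee-Jain (Type II): Q = -0.965·√(gD⁵h_f/L)·ln[ε/(3.7D) + √(3.17ν²L/(gD³h_f))]
√(gD⁵h_f/L) = √(9.81·0.583⁵·0.843/696) = 0.02829
ε/(3.7D) = 2.83×10^-6; √(3.17ν²L/(gD³h_f)) = 2.97×10^-5
Q = -0.965·0.02829·ln(3.255×10^-5) = 0.2821 m³/s
Check: V = 1.06 m/s, Re = 7.61×10^5, f = 0.01238, h_f = 0.841 m ≈ 0.843 m ✓

Q ≈ 282 L/s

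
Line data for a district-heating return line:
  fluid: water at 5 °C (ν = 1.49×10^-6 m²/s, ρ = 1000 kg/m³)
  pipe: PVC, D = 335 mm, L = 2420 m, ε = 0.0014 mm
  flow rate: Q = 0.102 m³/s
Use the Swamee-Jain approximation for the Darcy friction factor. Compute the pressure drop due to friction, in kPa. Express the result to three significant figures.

Δp ≈ 71.6 kPa

V = 4Q/(πD²) = 4·0.102/(π·0.335²) = 1.157 m/s
Re = VD/ν = 1.157·0.335/1.49×10^-6 = 2.60×10^5 → turbulent
ε/D = 0.0014/335 = 4.18×10^-6
Swamee-Jain: f = 0.01481
h_f = f(L/D)V²/(2g) = 0.01481·(2420/0.335)·1.157²/(2·9.81) = 7.303 m
Δp = ρg·h_f = 1000·9.81·7.303 = 71.64 kPa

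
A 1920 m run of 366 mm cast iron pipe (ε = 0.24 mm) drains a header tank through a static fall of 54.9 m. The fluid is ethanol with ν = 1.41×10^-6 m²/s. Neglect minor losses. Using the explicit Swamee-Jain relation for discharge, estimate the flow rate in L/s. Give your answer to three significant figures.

Swamee-Jain (Type II): Q = -0.965·√(gD⁵h_f/L)·ln[ε/(3.7D) + √(3.17ν²L/(gD³h_f))]
√(gD⁵h_f/L) = √(9.81·0.366⁵·54.9/1920) = 0.04292
ε/(3.7D) = 1.77×10^-4; √(3.17ν²L/(gD³h_f)) = 2.14×10^-5
Q = -0.965·0.04292·ln(1.986×10^-4) = 0.3531 m³/s
Check: V = 3.36 m/s, Re = 8.71×10^5, f = 0.01834, h_f = 55.2 m ≈ 54.9 m ✓

Q ≈ 353 L/s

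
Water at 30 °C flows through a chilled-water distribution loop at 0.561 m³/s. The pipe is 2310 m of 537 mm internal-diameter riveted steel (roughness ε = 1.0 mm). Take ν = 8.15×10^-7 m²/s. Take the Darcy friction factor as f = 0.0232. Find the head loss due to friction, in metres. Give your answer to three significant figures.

V = 4Q/(πD²) = 4·0.561/(π·0.537²) = 2.477 m/s
h_f = f(L/D)V²/(2g) = 0.02320·(2310/0.537)·2.477²/(2·9.81) = 31.21 m

h_f ≈ 31.2 m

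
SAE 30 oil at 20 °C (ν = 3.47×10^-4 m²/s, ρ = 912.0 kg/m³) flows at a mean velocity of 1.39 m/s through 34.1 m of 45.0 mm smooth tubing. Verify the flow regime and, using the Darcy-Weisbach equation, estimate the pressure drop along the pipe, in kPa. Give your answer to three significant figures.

Re = VD/ν = 1.39·0.04500/3.47×10^-4 = 180 → laminar (Re < 2300)
f = 64/Re = 0.3550
h_f = f(L/D)V²/(2g) = 0.3550·(34.1/0.04500)·1.39²/(2·9.81) = 26.49 m
Δp = ρg·h_f = 912.0·9.81·26.49 = 237.0 kPa

Δp ≈ 237 kPa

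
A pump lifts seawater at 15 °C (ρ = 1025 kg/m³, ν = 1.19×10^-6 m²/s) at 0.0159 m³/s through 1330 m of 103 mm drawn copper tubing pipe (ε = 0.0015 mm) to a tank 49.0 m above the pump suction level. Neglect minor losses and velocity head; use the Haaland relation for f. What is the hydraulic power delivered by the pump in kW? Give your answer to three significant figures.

V = 4Q/(πD²) = 1.908 m/s; Re = 1.65×10^5; ε/D = 1.46×10^-5; f = 0.01617
h_f = f(L/D)V²/2g = 38.75 m
Total head H = z + h_f = 49.0 + 38.75 = 87.75 m
P_hyd = ρgQH = 1025·9.81·0.0159·87.75 = 14.03 kW

P_hyd ≈ 14.0 kW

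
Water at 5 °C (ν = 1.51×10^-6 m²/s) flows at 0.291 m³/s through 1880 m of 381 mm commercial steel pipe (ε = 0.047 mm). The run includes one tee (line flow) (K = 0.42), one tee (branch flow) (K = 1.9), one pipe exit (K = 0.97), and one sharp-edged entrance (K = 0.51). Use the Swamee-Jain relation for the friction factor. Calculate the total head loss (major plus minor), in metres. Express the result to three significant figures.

V = 4Q/(πD²) = 2.552 m/s; V²/2g = 0.3321 m
Re = 6.44×10^5, ε/D = 1.23×10^-4 → f = 0.01436 (Swamee-Jain)
Major: h_f = f(L/D)·V²/2g = 0.01436·4934·0.3321 = 23.53 m
Minor: ΣK = 3.80; h_m = ΣK·V²/2g = 1.262 m
Total H_L = 23.53 + 1.262 = 24.80 m

H_L ≈ 24.8 m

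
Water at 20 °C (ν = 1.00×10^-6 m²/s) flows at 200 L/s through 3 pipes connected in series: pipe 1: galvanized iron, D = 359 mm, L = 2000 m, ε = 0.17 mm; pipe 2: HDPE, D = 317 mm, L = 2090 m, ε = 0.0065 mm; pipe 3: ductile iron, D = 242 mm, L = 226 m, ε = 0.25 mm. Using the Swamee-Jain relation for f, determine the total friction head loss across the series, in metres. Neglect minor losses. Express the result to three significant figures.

Pipe 1: V = 1.976 m/s, Re = 7.09×10^5, ε/D = 4.74×10^-4, f = 0.01733, h_1 = f(L/D)V²/2g = 19.21 m
Pipe 2: V = 2.534 m/s, Re = 8.03×10^5, ε/D = 2.05×10^-5, f = 0.01247, h_2 = f(L/D)V²/2g = 26.92 m
Pipe 3: V = 4.348 m/s, Re = 1.05×10^6, ε/D = 0.00103, f = 0.02016, h_3 = f(L/D)V²/2g = 18.14 m
Series → Q common, losses add: H = Σh = 64.27 m

H ≈ 64.3 m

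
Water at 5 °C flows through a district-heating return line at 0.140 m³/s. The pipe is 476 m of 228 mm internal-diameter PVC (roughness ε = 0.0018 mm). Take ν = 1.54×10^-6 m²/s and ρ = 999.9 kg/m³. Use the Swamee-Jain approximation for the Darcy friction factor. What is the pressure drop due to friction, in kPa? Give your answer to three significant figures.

Δp ≈ 162 kPa

V = 4Q/(πD²) = 4·0.140/(π·0.228²) = 3.429 m/s
Re = VD/ν = 3.429·0.228/1.54×10^-6 = 5.08×10^5 → turbulent
ε/D = 0.0018/228 = 7.89×10^-6
Swamee-Jain: f = 0.01318
h_f = f(L/D)V²/(2g) = 0.01318·(476/0.228)·3.429²/(2·9.81) = 16.49 m
Δp = ρg·h_f = 999.9·9.81·16.49 = 161.8 kPa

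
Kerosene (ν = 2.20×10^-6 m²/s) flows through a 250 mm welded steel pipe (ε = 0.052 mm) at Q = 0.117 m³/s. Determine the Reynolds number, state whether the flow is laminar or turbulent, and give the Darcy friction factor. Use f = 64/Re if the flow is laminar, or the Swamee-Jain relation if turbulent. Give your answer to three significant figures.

Re ≈ 2.71×10^5; turbulent; f ≈ 0.0166

V = 4Q/(πD²) = 2.384 m/s
Re = VD/ν = 2.384·0.250/2.20×10^-6 = 2.71×10^5
Re > 4000 → turbulent; ε/D = 2.08×10^-4
Swamee-Jain: f = 0.01656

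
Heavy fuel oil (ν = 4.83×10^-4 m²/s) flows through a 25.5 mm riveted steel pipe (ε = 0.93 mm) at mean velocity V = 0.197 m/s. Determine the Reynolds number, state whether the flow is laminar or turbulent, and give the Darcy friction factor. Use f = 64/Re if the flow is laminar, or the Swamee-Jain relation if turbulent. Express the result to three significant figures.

Re = VD/ν = 0.1970·0.0255/4.83×10^-4 = 10.4
Re < 2300 → laminar → f = 64/Re = 6.153

Re ≈ 10.4; laminar; f = 64/Re ≈ 6.15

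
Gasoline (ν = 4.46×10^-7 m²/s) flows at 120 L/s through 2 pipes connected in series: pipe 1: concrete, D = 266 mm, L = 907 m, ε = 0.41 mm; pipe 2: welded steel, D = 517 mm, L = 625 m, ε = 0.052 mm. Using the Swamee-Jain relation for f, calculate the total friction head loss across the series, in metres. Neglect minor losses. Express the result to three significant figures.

H ≈ 18.2 m

Pipe 1: V = 2.159 m/s, Re = 1.29×10^6, ε/D = 0.00154, f = 0.02212, h_1 = f(L/D)V²/2g = 17.93 m
Pipe 2: V = 0.5716 m/s, Re = 6.63×10^5, ε/D = 1.01×10^-4, f = 0.01404, h_2 = f(L/D)V²/2g = 0.2827 m
Series → Q common, losses add: H = Σh = 18.21 m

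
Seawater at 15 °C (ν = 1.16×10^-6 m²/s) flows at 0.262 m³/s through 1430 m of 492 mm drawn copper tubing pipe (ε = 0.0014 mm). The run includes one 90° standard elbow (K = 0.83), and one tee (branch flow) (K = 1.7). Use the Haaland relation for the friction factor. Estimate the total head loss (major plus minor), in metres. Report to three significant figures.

V = 4Q/(πD²) = 1.378 m/s; V²/2g = 0.09680 m
Re = 5.85×10^5, ε/D = 2.85×10^-6 → f = 0.01274 (Haaland)
Major: h_f = f(L/D)·V²/2g = 0.01274·2907·0.09680 = 3.584 m
Minor: ΣK = 2.53; h_m = ΣK·V²/2g = 0.2449 m
Total H_L = 3.584 + 0.2449 = 3.829 m

H_L ≈ 3.83 m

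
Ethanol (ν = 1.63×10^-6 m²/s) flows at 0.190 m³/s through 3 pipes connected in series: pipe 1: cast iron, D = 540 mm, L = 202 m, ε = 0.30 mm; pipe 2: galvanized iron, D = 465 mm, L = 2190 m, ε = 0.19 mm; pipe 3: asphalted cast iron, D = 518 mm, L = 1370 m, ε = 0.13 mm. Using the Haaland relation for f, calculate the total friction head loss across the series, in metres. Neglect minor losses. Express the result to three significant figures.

H ≈ 7.29 m

Pipe 1: V = 0.8296 m/s, Re = 2.75×10^5, ε/D = 5.56×10^-4, f = 0.01849, h_1 = f(L/D)V²/2g = 0.2426 m
Pipe 2: V = 1.119 m/s, Re = 3.19×10^5, ε/D = 4.09×10^-4, f = 0.01744, h_2 = f(L/D)V²/2g = 5.241 m
Pipe 3: V = 0.9016 m/s, Re = 2.87×10^5, ε/D = 2.51×10^-4, f = 0.01653, h_3 = f(L/D)V²/2g = 1.811 m
Series → Q common, losses add: H = Σh = 7.294 m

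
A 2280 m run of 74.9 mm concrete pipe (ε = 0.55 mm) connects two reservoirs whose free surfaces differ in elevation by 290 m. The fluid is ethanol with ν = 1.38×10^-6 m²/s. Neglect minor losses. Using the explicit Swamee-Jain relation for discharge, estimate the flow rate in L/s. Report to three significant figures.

Q ≈ 10.2 L/s

Swamee-Jain (Type II): Q = -0.965·√(gD⁵h_f/L)·ln[ε/(3.7D) + √(3.17ν²L/(gD³h_f))]
√(gD⁵h_f/L) = √(9.81·0.0749⁵·290/2280) = 0.001715
ε/(3.7D) = 0.00198; √(3.17ν²L/(gD³h_f)) = 1.07×10^-4
Q = -0.965·0.001715·ln(0.002092) = 0.01021 m³/s
Check: V = 2.32 m/s, Re = 1.26×10^5, f = 0.03504, h_f = 292 m ≈ 290 m ✓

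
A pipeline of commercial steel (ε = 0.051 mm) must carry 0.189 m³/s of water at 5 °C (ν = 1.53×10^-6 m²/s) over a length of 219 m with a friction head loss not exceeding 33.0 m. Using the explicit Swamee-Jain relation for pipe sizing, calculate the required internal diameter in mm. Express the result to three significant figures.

D ≈ 201 mm

Swamee-Jain (Type III): D = 0.66·[ε^1.25·(LQ²/(gh_f))^4.75 + ν·Q^9.4·(L/(gh_f))^5.2]^0.04
LQ²/(gh_f) = 0.02416; L/(gh_f) = 0.6765
Term 1 = ε^1.25·(…)^4.75 = 9.01×10^-14; Term 2 = ν·Q^9.4·(…)^5.2 = 3.17×10^-14
D = 0.66·(9.01×10^-14 + 3.17×10^-14)^0.04 = 0.2009 m = 201 mm
Check: V = 5.96 m/s, Re = 7.83×10^5, f = 0.01553, h_f = 30.7 m ≈ 33.0 m ✓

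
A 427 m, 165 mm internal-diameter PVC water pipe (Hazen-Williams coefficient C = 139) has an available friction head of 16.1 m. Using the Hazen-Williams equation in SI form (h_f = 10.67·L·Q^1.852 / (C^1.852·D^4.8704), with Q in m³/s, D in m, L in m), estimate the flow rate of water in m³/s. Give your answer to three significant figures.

Q ≈ 0.0577 m³/s

Rearranging: Q = [h_f·C^1.852·D^4.8704 / (10.67·L)]^(1/1.852)
Q = [16.1·139^1.852·0.165^4.8704 / (10.67·427)]^0.540 = 0.05772 m³/s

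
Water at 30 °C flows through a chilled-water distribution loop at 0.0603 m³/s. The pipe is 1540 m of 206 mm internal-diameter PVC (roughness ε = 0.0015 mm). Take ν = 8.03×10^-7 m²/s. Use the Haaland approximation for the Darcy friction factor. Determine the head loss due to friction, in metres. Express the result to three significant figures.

h_f ≈ 16.6 m

V = 4Q/(πD²) = 4·0.0603/(π·0.206²) = 1.809 m/s
Re = VD/ν = 1.809·0.206/8.03×10^-7 = 4.64×10^5 → turbulent
ε/D = 0.0015/206 = 7.28×10^-6
Haaland: f = 0.01332
h_f = f(L/D)V²/(2g) = 0.01332·(1540/0.206)·1.809²/(2·9.81) = 16.61 m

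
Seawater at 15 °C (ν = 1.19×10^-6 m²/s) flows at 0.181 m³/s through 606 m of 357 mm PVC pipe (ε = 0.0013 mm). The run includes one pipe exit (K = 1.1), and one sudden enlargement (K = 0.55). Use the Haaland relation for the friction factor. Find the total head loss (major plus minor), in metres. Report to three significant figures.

V = 4Q/(πD²) = 1.808 m/s; V²/2g = 0.1667 m
Re = 5.42×10^5, ε/D = 3.64×10^-6 → f = 0.01292 (Haaland)
Major: h_f = f(L/D)·V²/2g = 0.01292·1697·0.1667 = 3.654 m
Minor: ΣK = 1.65; h_m = ΣK·V²/2g = 0.2750 m
Total H_L = 3.654 + 0.2750 = 3.929 m

H_L ≈ 3.93 m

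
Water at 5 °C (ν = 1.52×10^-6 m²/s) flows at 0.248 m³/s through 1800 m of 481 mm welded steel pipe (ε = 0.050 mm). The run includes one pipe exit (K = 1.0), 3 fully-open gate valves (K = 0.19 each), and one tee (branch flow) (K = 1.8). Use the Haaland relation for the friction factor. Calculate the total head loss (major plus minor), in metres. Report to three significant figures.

H_L ≈ 5.49 m

V = 4Q/(πD²) = 1.365 m/s; V²/2g = 0.09494 m
Re = 4.32×10^5, ε/D = 1.04×10^-4 → f = 0.01456 (Haaland)
Major: h_f = f(L/D)·V²/2g = 0.01456·3742·0.09494 = 5.172 m
Minor: ΣK = 3.37; h_m = ΣK·V²/2g = 0.3199 m
Total H_L = 5.172 + 0.3199 = 5.491 m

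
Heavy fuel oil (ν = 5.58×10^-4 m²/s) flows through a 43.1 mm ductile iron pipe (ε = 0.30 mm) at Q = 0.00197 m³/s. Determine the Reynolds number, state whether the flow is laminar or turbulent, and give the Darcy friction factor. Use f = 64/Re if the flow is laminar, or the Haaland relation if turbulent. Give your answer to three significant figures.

Re ≈ 104; laminar; f = 64/Re ≈ 0.614

V = 4Q/(πD²) = 1.350 m/s
Re = VD/ν = 1.350·0.0431/5.58×10^-4 = 104
Re < 2300 → laminar → f = 64/Re = 0.6136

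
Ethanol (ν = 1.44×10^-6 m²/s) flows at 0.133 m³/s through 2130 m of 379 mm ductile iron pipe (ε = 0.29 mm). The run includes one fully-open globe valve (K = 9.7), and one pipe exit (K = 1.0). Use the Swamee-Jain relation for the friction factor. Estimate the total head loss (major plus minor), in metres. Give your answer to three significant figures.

V = 4Q/(πD²) = 1.179 m/s; V²/2g = 0.07084 m
Re = 3.10×10^5, ε/D = 7.65×10^-4 → f = 0.01967 (Swamee-Jain)
Major: h_f = f(L/D)·V²/2g = 0.01967·5620·0.07084 = 7.832 m
Minor: ΣK = 10.7; h_m = ΣK·V²/2g = 0.7580 m
Total H_L = 7.832 + 0.7580 = 8.590 m

H_L ≈ 8.59 m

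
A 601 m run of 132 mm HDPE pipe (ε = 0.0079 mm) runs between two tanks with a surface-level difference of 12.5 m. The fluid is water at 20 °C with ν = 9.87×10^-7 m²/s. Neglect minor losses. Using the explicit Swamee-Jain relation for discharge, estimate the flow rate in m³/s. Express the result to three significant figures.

Swamee-Jain (Type II): Q = -0.965·√(gD⁵h_f/L)·ln[ε/(3.7D) + √(3.17ν²L/(gD³h_f))]
√(gD⁵h_f/L) = √(9.81·0.132⁵·12.5/601) = 0.002859
ε/(3.7D) = 1.62×10^-5; √(3.17ν²L/(gD³h_f)) = 8.11×10^-5
Q = -0.965·0.002859·ln(9.730×10^-5) = 0.02549 m³/s
Check: V = 1.86 m/s, Re = 2.49×10^5, f = 0.01549, h_f = 12.5 m ≈ 12.5 m ✓

Q ≈ 0.0255 m³/s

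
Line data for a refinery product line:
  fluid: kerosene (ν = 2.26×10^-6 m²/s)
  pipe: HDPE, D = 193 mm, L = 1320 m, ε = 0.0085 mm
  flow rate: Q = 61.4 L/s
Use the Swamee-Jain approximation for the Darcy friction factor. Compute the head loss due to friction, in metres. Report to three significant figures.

V = 4Q/(πD²) = 4·0.0614/(π·0.193²) = 2.099 m/s
Re = VD/ν = 2.099·0.193/2.26×10^-6 = 1.79×10^5 → turbulent
ε/D = 0.0085/193 = 4.40×10^-5
Swamee-Jain: f = 0.01624
h_f = f(L/D)V²/(2g) = 0.01624·(1320/0.193)·2.099²/(2·9.81) = 24.94 m

h_f ≈ 24.9 m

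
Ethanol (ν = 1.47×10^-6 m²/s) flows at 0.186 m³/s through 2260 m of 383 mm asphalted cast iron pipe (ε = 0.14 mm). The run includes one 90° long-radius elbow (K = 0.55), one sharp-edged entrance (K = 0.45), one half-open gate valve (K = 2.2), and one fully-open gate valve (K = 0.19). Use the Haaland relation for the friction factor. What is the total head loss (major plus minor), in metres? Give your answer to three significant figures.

V = 4Q/(πD²) = 1.614 m/s; V²/2g = 0.1328 m
Re = 4.21×10^5, ε/D = 3.66×10^-4 → f = 0.01683 (Haaland)
Major: h_f = f(L/D)·V²/2g = 0.01683·5901·0.1328 = 13.19 m
Minor: ΣK = 3.39; h_m = ΣK·V²/2g = 0.4504 m
Total H_L = 13.19 + 0.4504 = 13.65 m

H_L ≈ 13.6 m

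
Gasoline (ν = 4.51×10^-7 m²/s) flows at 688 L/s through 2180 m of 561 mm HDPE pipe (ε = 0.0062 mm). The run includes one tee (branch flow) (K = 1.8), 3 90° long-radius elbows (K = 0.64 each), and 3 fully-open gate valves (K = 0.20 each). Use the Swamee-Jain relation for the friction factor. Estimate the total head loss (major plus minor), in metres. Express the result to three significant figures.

H_L ≈ 17.2 m

V = 4Q/(πD²) = 2.783 m/s; V²/2g = 0.3949 m
Re = 3.46×10^6, ε/D = 1.11×10^-5 → f = 0.01008 (Swamee-Jain)
Major: h_f = f(L/D)·V²/2g = 0.01008·3886·0.3949 = 15.46 m
Minor: ΣK = 4.32; h_m = ΣK·V²/2g = 1.706 m
Total H_L = 15.46 + 1.706 = 17.17 m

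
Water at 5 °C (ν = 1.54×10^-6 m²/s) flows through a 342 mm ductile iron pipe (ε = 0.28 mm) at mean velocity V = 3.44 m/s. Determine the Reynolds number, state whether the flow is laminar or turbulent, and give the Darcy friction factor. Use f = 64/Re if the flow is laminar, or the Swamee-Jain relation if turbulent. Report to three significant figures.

Re ≈ 7.64×10^5; turbulent; f ≈ 0.0193

Re = VD/ν = 3.440·0.342/1.54×10^-6 = 7.64×10^5
Re > 4000 → turbulent; ε/D = 8.19×10^-4
Swamee-Jain: f = 0.01928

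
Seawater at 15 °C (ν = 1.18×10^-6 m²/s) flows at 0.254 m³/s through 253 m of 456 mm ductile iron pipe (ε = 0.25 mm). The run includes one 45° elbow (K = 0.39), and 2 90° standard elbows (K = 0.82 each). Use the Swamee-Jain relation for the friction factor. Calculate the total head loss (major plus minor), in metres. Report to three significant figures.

V = 4Q/(πD²) = 1.555 m/s; V²/2g = 0.1233 m
Re = 6.01×10^5, ε/D = 5.48×10^-4 → f = 0.01793 (Swamee-Jain)
Major: h_f = f(L/D)·V²/2g = 0.01793·554.8·0.1233 = 1.226 m
Minor: ΣK = 2.03; h_m = ΣK·V²/2g = 0.2503 m
Total H_L = 1.226 + 0.2503 = 1.477 m

H_L ≈ 1.48 m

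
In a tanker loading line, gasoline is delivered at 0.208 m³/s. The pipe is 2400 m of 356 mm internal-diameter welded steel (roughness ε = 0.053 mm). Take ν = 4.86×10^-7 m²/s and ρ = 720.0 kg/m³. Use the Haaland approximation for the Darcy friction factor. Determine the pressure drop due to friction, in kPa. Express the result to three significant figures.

V = 4Q/(πD²) = 4·0.208/(π·0.356²) = 2.090 m/s
Re = VD/ν = 2.090·0.356/4.86×10^-7 = 1.53×10^6 → turbulent
ε/D = 0.053/356 = 1.49×10^-4
Haaland: f = 0.01367
h_f = f(L/D)V²/(2g) = 0.01367·(2400/0.356)·2.090²/(2·9.81) = 20.51 m
Δp = ρg·h_f = 720.0·9.81·20.51 = 144.9 kPa

Δp ≈ 145 kPa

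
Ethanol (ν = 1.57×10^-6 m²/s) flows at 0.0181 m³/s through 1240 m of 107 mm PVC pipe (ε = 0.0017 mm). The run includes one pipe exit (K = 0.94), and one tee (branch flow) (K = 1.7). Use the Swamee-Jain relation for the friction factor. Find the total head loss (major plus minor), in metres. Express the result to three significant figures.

H_L ≈ 40.9 m

V = 4Q/(πD²) = 2.013 m/s; V²/2g = 0.2065 m
Re = 1.37×10^5, ε/D = 1.59×10^-5 → f = 0.01686 (Swamee-Jain)
Major: h_f = f(L/D)·V²/2g = 0.01686·11589·0.2065 = 40.34 m
Minor: ΣK = 2.64; h_m = ΣK·V²/2g = 0.5452 m
Total H_L = 40.34 + 0.5452 = 40.88 m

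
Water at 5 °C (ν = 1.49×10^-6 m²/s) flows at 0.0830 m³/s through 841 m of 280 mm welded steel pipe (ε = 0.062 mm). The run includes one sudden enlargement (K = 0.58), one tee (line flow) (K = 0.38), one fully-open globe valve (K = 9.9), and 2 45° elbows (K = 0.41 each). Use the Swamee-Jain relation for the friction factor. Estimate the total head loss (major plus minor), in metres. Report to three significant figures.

H_L ≈ 5.75 m

V = 4Q/(πD²) = 1.348 m/s; V²/2g = 0.09261 m
Re = 2.53×10^5, ε/D = 2.21×10^-4 → f = 0.01679 (Swamee-Jain)
Major: h_f = f(L/D)·V²/2g = 0.01679·3004·0.09261 = 4.670 m
Minor: ΣK = 11.7; h_m = ΣK·V²/2g = 1.082 m
Total H_L = 4.670 + 1.082 = 5.752 m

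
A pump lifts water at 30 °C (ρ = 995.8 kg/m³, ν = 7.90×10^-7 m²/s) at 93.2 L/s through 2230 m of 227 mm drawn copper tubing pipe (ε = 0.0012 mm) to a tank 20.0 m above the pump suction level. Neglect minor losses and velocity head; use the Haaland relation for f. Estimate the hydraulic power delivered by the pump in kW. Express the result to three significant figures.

V = 4Q/(πD²) = 2.303 m/s; Re = 6.62×10^5; ε/D = 5.29×10^-6; f = 0.01250
h_f = f(L/D)V²/2g = 33.20 m
Total head H = z + h_f = 20.0 + 33.20 = 53.20 m
P_hyd = ρgQH = 995.8·9.81·0.0932·53.20 = 48.44 kW

P_hyd ≈ 48.4 kW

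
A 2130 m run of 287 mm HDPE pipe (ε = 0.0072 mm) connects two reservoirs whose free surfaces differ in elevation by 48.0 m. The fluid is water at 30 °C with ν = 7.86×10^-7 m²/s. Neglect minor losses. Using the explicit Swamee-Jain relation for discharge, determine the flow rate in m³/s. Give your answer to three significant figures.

Q ≈ 0.211 m³/s

Swamee-Jain (Type II): Q = -0.965·√(gD⁵h_f/L)·ln[ε/(3.7D) + √(3.17ν²L/(gD³h_f))]
√(gD⁵h_f/L) = √(9.81·0.287⁵·48.0/2130) = 0.02075
ε/(3.7D) = 6.78×10^-6; √(3.17ν²L/(gD³h_f)) = 1.94×10^-5
Q = -0.965·0.02075·ln(2.614×10^-5) = 0.2113 m³/s
Check: V = 3.27 m/s, Re = 1.19×10^6, f = 0.01192, h_f = 48.1 m ≈ 48.0 m ✓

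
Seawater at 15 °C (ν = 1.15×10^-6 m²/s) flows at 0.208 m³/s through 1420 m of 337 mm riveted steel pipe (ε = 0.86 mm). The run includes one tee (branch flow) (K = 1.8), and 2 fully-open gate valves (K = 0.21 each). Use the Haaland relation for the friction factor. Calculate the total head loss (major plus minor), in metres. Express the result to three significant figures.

H_L ≈ 30.1 m

V = 4Q/(πD²) = 2.332 m/s; V²/2g = 0.2772 m
Re = 6.83×10^5, ε/D = 0.00255 → f = 0.02527 (Haaland)
Major: h_f = f(L/D)·V²/2g = 0.02527·4214·0.2772 = 29.51 m
Minor: ΣK = 2.22; h_m = ΣK·V²/2g = 0.6153 m
Total H_L = 29.51 + 0.6153 = 30.12 m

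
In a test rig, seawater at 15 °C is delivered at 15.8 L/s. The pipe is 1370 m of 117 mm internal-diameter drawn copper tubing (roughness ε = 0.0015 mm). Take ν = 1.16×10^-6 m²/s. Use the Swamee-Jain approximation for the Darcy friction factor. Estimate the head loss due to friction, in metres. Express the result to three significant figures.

V = 4Q/(πD²) = 4·0.0158/(π·0.117²) = 1.470 m/s
Re = VD/ν = 1.470·0.117/1.16×10^-6 = 1.48×10^5 → turbulent
ε/D = 0.0015/117 = 1.28×10^-5
Swamee-Jain: f = 0.01658
h_f = f(L/D)V²/(2g) = 0.01658·(1370/0.117)·1.470²/(2·9.81) = 21.37 m

h_f ≈ 21.4 m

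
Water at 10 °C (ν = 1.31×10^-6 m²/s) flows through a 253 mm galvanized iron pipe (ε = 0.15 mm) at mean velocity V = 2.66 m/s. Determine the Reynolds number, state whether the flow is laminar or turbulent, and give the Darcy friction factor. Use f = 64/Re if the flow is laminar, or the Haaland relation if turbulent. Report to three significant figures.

Re ≈ 5.14×10^5; turbulent; f ≈ 0.0181

Re = VD/ν = 2.660·0.253/1.31×10^-6 = 5.14×10^5
Re > 4000 → turbulent; ε/D = 5.93×10^-4
Haaland: f = 0.01812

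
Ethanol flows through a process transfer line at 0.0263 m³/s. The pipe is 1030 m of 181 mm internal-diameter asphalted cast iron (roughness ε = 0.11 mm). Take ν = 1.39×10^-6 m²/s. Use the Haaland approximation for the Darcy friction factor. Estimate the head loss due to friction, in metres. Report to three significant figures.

V = 4Q/(πD²) = 4·0.0263/(π·0.181²) = 1.022 m/s
Re = VD/ν = 1.022·0.181/1.39×10^-6 = 1.33×10^5 → turbulent
ε/D = 0.11/181 = 6.08×10^-4
Haaland: f = 0.01988
h_f = f(L/D)V²/(2g) = 0.01988·(1030/0.181)·1.022²/(2·9.81) = 6.025 m

h_f ≈ 6.02 m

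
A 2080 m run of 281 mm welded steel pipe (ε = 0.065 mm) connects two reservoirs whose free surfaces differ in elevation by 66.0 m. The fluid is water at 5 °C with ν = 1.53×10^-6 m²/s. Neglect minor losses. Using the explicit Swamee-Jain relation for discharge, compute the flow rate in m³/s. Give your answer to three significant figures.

Q ≈ 0.209 m³/s

Swamee-Jain (Type II): Q = -0.965·√(gD⁵h_f/L)·ln[ε/(3.7D) + √(3.17ν²L/(gD³h_f))]
√(gD⁵h_f/L) = √(9.81·0.281⁵·66.0/2080) = 0.02335
ε/(3.7D) = 6.25×10^-5; √(3.17ν²L/(gD³h_f)) = 3.28×10^-5
Q = -0.965·0.02335·ln(9.530×10^-5) = 0.2086 m³/s
Check: V = 3.36 m/s, Re = 6.18×10^5, f = 0.01555, h_f = 66.4 m ≈ 66.0 m ✓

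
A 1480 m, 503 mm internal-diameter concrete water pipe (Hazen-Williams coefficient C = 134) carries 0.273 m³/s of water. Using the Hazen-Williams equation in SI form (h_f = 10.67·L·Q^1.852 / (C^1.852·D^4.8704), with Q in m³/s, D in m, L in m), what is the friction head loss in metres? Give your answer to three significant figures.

h_f = 10.67·1480·0.273^1.852 / (134^1.852·0.503^4.8704) = 4.659 m

h_f ≈ 4.66 m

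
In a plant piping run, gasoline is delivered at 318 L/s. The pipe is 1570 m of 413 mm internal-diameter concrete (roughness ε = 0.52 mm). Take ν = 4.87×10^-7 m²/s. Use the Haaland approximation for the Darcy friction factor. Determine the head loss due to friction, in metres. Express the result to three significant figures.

h_f ≈ 22.9 m

V = 4Q/(πD²) = 4·0.318/(π·0.413²) = 2.374 m/s
Re = VD/ν = 2.374·0.413/4.87×10^-7 = 2.01×10^6 → turbulent
ε/D = 0.52/413 = 0.00126
Haaland: f = 0.02094
h_f = f(L/D)V²/(2g) = 0.02094·(1570/0.413)·2.374²/(2·9.81) = 22.86 m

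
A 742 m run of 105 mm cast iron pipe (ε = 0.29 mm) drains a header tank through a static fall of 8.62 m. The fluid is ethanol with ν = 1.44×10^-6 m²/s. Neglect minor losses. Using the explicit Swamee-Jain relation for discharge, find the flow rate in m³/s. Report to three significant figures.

Swamee-Jain (Type II): Q = -0.965·√(gD⁵h_f/L)·ln[ε/(3.7D) + √(3.17ν²L/(gD³h_f))]
√(gD⁵h_f/L) = √(9.81·0.105⁵·8.62/742) = 0.001206
ε/(3.7D) = 7.46×10^-4; √(3.17ν²L/(gD³h_f)) = 2.23×10^-4
Q = -0.965·0.001206·ln(9.697×10^-4) = 0.008075 m³/s
Check: V = 0.933 m/s, Re = 6.80×10^4, f = 0.02780, h_f = 8.71 m ≈ 8.62 m ✓

Q ≈ 0.00808 m³/s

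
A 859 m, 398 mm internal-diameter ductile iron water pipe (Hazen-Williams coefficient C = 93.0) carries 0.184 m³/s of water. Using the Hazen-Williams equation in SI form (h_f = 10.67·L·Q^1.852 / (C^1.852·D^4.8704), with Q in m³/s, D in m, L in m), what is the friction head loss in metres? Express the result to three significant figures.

h_f ≈ 8.01 m

h_f = 10.67·859·0.184^1.852 / (93.0^1.852·0.398^4.8704) = 8.011 m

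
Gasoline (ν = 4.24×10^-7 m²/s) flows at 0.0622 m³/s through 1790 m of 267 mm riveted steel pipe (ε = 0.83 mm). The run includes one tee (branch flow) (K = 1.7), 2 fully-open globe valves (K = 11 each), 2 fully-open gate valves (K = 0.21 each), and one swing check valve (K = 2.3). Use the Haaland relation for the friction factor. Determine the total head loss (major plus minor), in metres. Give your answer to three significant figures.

H_L ≈ 12.9 m

V = 4Q/(πD²) = 1.111 m/s; V²/2g = 0.06290 m
Re = 7.00×10^5, ε/D = 0.00311 → f = 0.02665 (Haaland)
Major: h_f = f(L/D)·V²/2g = 0.02665·6704·0.06290 = 11.24 m
Minor: ΣK = 26.4; h_m = ΣK·V²/2g = 1.662 m
Total H_L = 11.24 + 1.662 = 12.90 m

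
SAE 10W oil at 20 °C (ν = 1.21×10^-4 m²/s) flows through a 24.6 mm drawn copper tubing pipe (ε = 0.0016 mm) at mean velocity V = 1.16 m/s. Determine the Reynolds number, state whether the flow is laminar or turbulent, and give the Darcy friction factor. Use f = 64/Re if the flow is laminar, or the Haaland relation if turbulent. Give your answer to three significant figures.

Re = VD/ν = 1.160·0.0246/1.21×10^-4 = 236
Re < 2300 → laminar → f = 64/Re = 0.2714

Re ≈ 236; laminar; f = 64/Re ≈ 0.271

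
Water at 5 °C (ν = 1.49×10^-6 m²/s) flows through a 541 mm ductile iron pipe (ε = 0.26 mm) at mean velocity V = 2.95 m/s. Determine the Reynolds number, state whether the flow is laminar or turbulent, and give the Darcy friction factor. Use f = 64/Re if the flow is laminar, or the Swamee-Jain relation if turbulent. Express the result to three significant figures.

Re = VD/ν = 2.950·0.541/1.49×10^-6 = 1.07×10^6
Re > 4000 → turbulent; ε/D = 4.81×10^-4
Swamee-Jain: f = 0.01713

Re ≈ 1.07×10^6; turbulent; f ≈ 0.0171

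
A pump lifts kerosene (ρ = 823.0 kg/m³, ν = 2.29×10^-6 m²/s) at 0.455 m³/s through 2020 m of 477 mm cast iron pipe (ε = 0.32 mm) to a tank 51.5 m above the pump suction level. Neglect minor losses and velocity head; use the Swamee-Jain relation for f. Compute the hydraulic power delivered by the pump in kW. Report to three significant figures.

P_hyd ≈ 285 kW

V = 4Q/(πD²) = 2.546 m/s; Re = 5.30×10^5; ε/D = 6.71×10^-4; f = 0.01872
h_f = f(L/D)V²/2g = 26.20 m
Total head H = z + h_f = 51.5 + 26.20 = 77.70 m
P_hyd = ρgQH = 823.0·9.81·0.455·77.70 = 285.4 kW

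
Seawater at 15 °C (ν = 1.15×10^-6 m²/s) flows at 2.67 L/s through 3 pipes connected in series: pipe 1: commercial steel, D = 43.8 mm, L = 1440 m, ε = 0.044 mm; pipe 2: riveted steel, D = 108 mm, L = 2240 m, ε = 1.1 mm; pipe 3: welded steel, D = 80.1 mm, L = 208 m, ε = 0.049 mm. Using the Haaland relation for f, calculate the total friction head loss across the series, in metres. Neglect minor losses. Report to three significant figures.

H ≈ 125 m

Pipe 1: V = 1.772 m/s, Re = 6.75×10^4, ε/D = 0.00100, f = 0.02288, h_1 = f(L/D)V²/2g = 120.4 m
Pipe 2: V = 0.2915 m/s, Re = 2.74×10^4, ε/D = 0.0102, f = 0.04017, h_2 = f(L/D)V²/2g = 3.608 m
Pipe 3: V = 0.5299 m/s, Re = 3.69×10^4, ε/D = 6.12×10^-4, f = 0.02380, h_3 = f(L/D)V²/2g = 0.8842 m
Series → Q common, losses add: H = Σh = 124.9 m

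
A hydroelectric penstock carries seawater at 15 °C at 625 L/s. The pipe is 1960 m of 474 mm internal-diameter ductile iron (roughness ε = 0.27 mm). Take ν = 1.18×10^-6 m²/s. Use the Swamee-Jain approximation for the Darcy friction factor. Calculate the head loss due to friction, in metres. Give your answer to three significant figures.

h_f ≈ 46.6 m

V = 4Q/(πD²) = 4·0.625/(π·0.474²) = 3.542 m/s
Re = VD/ν = 3.542·0.474/1.18×10^-6 = 1.42×10^6 → turbulent
ε/D = 0.27/474 = 5.70×10^-4
Swamee-Jain: f = 0.01761
h_f = f(L/D)V²/(2g) = 0.01761·(1960/0.474)·3.542²/(2·9.81) = 46.55 m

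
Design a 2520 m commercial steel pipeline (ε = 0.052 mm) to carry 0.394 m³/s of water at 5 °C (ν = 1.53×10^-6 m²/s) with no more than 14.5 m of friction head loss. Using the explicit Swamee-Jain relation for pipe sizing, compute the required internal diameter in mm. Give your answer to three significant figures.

D ≈ 506 mm

Swamee-Jain (Type III): D = 0.66·[ε^1.25·(LQ²/(gh_f))^4.75 + ν·Q^9.4·(L/(gh_f))^5.2]^0.04
LQ²/(gh_f) = 2.750; L/(gh_f) = 17.72
Term 1 = ε^1.25·(…)^4.75 = 5.39×10^-4; Term 2 = ν·Q^9.4·(…)^5.2 = 7.48×10^-4
D = 0.66·(5.39×10^-4 + 7.48×10^-4)^0.04 = 0.5057 m = 506 mm
Check: V = 1.96 m/s, Re = 6.48×10^5, f = 0.01410, h_f = 13.8 m ≈ 14.5 m ✓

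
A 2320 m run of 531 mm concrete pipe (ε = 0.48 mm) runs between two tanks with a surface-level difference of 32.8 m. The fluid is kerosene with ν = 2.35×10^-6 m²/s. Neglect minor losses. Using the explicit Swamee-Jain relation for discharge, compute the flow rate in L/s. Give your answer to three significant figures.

Q ≈ 606 L/s

Swamee-Jain (Type II): Q = -0.965·√(gD⁵h_f/L)·ln[ε/(3.7D) + √(3.17ν²L/(gD³h_f))]
√(gD⁵h_f/L) = √(9.81·0.531⁵·32.8/2320) = 0.07652
ε/(3.7D) = 2.44×10^-4; √(3.17ν²L/(gD³h_f)) = 2.90×10^-5
Q = -0.965·0.07652·ln(2.733×10^-4) = 0.6058 m³/s
Check: V = 2.74 m/s, Re = 6.18×10^5, f = 0.01980, h_f = 33.0 m ≈ 32.8 m ✓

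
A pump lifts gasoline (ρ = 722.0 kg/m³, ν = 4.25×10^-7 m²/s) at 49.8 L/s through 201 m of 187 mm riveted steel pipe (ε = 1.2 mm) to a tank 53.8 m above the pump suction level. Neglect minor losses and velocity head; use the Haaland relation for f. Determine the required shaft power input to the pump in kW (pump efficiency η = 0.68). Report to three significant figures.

P_shaft ≈ 31.0 kW

V = 4Q/(πD²) = 1.813 m/s; Re = 7.98×10^5; ε/D = 0.00642; f = 0.03296
h_f = f(L/D)V²/2g = 5.936 m
Total head H = z + h_f = 53.8 + 5.936 = 59.74 m
P_hyd = ρgQH = 722.0·9.81·0.0498·59.74 = 21.07 kW
P_shaft = P_hyd/η = 21.07/0.68 = 30.99 kW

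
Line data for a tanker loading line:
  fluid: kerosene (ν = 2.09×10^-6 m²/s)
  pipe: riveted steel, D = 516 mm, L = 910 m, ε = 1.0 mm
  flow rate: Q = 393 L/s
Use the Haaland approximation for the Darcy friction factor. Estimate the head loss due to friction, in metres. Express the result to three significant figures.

h_f ≈ 7.50 m

V = 4Q/(πD²) = 4·0.393/(π·0.516²) = 1.879 m/s
Re = VD/ν = 1.879·0.516/2.09×10^-6 = 4.64×10^5 → turbulent
ε/D = 1.0/516 = 0.00194
Haaland: f = 0.02363
h_f = f(L/D)V²/(2g) = 0.02363·(910/0.516)·1.879²/(2·9.81) = 7.501 m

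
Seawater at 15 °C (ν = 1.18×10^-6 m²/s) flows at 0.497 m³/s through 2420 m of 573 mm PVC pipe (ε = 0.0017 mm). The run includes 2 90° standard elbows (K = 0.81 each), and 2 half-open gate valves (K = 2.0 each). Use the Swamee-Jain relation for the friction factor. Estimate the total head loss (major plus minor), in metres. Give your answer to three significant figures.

V = 4Q/(πD²) = 1.927 m/s; V²/2g = 0.1893 m
Re = 9.36×10^5, ε/D = 2.97×10^-6 → f = 0.01181 (Swamee-Jain)
Major: h_f = f(L/D)·V²/2g = 0.01181·4223·0.1893 = 9.443 m
Minor: ΣK = 5.62; h_m = ΣK·V²/2g = 1.064 m
Total H_L = 9.443 + 1.064 = 10.51 m

H_L ≈ 10.5 m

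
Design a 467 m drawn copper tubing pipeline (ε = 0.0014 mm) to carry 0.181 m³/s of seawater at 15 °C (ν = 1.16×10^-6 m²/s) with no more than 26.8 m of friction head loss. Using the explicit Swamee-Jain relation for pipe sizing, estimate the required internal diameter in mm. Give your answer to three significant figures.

D ≈ 227 mm

Swamee-Jain (Type III): D = 0.66·[ε^1.25·(LQ²/(gh_f))^4.75 + ν·Q^9.4·(L/(gh_f))^5.2]^0.04
LQ²/(gh_f) = 0.05819; L/(gh_f) = 1.776
Term 1 = ε^1.25·(…)^4.75 = 6.54×10^-14; Term 2 = ν·Q^9.4·(…)^5.2 = 2.42×10^-12
D = 0.66·(6.54×10^-14 + 2.42×10^-12)^0.04 = 0.2267 m = 227 mm
Check: V = 4.49 m/s, Re = 8.77×10^5, f = 0.01201, h_f = 25.4 m ≈ 26.8 m ✓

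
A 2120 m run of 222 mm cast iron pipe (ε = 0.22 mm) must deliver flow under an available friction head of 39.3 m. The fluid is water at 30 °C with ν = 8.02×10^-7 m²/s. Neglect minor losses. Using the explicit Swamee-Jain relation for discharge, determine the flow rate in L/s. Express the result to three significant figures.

Swamee-Jain (Type II): Q = -0.965·√(gD⁵h_f/L)·ln[ε/(3.7D) + √(3.17ν²L/(gD³h_f))]
√(gD⁵h_f/L) = √(9.81·0.222⁵·39.3/2120) = 0.009903
ε/(3.7D) = 2.68×10^-4; √(3.17ν²L/(gD³h_f)) = 3.20×10^-5
Q = -0.965·0.009903·ln(2.998×10^-4) = 0.07752 m³/s
Check: V = 2.00 m/s, Re = 5.54×10^5, f = 0.02025, h_f = 39.5 m ≈ 39.3 m ✓

Q ≈ 77.5 L/s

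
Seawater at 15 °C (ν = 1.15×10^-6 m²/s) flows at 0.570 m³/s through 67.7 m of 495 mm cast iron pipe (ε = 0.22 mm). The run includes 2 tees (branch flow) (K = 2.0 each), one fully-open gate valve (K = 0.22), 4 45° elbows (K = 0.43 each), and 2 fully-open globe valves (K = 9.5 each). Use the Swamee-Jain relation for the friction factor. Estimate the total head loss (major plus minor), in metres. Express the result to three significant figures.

H_L ≈ 12.2 m

V = 4Q/(πD²) = 2.962 m/s; V²/2g = 0.4471 m
Re = 1.27×10^6, ε/D = 4.44×10^-4 → f = 0.01679 (Swamee-Jain)
Major: h_f = f(L/D)·V²/2g = 0.01679·136.8·0.4471 = 1.027 m
Minor: ΣK = 24.9; h_m = ΣK·V²/2g = 11.15 m
Total H_L = 1.027 + 11.15 = 12.18 m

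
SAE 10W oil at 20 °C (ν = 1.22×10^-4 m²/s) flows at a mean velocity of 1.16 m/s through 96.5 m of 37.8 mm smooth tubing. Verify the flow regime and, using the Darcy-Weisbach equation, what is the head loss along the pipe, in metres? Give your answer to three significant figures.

h_f ≈ 31.2 m

Re = VD/ν = 1.16·0.03780/1.22×10^-4 = 359 → laminar (Re < 2300)
f = 64/Re = 0.1781
h_f = f(L/D)V²/(2g) = 0.1781·(96.5/0.03780)·1.16²/(2·9.81) = 31.18 m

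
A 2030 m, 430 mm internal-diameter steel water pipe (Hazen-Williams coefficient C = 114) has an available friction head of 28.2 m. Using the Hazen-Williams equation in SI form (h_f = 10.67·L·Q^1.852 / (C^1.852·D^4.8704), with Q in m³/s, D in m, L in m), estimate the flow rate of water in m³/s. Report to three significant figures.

Rearranging: Q = [h_f·C^1.852·D^4.8704 / (10.67·L)]^(1/1.852)
Q = [28.2·114^1.852·0.430^4.8704 / (10.67·2030)]^0.540 = 0.3428 m³/s

Q ≈ 0.343 m³/s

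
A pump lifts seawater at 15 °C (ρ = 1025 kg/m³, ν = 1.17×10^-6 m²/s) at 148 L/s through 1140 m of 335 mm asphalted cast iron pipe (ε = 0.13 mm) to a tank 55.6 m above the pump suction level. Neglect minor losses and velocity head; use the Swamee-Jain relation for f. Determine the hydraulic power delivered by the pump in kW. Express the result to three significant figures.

V = 4Q/(πD²) = 1.679 m/s; Re = 4.81×10^5; ε/D = 3.88×10^-4; f = 0.01707
h_f = f(L/D)V²/2g = 8.349 m
Total head H = z + h_f = 55.6 + 8.349 = 63.95 m
P_hyd = ρgQH = 1025·9.81·0.148·63.95 = 95.17 kW

P_hyd ≈ 95.2 kW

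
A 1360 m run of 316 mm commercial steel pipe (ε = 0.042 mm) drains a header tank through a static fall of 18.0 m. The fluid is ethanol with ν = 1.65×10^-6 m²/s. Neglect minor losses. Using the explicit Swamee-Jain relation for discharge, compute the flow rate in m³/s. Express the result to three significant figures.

Swamee-Jain (Type II): Q = -0.965·√(gD⁵h_f/L)·ln[ε/(3.7D) + √(3.17ν²L/(gD³h_f))]
√(gD⁵h_f/L) = √(9.81·0.316⁵·18.0/1360) = 0.02023
ε/(3.7D) = 3.59×10^-5; √(3.17ν²L/(gD³h_f)) = 4.59×10^-5
Q = -0.965·0.02023·ln(8.182×10^-5) = 0.1837 m³/s
Check: V = 2.34 m/s, Re = 4.49×10^5, f = 0.01501, h_f = 18.1 m ≈ 18.0 m ✓

Q ≈ 0.184 m³/s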